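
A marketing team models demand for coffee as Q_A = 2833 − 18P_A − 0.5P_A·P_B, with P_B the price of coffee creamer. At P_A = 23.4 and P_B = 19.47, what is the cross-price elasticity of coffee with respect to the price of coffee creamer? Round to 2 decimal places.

-0.10

At P_A = 23.4 and P_B = 19.47: Q_A = 2184.001.
∂Q_A/∂P_B = -0.5P_A = -0.5(23.4) = -11.7000.
ε = (∂Q_A/∂P_B)(P_B/Q_A) = -11.7000 × (19.47/2184.001) ≈ -0.10.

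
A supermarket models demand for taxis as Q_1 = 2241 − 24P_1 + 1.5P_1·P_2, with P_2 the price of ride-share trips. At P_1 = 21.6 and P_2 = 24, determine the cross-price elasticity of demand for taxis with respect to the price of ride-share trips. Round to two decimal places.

At P_1 = 21.6 and P_2 = 24: Q_1 = 2500.2.
∂Q_1/∂P_2 = 1.5P_1 = 1.5(21.6) = 32.4000.
ε = (∂Q_1/∂P_2)(P_2/Q_1) = 32.4000 × (24/2500.2) ≈ 0.31.
ε > 0: substitutes.

0.31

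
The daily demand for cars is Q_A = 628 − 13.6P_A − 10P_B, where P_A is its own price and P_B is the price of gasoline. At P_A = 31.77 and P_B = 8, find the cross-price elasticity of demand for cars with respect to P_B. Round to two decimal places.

At P_A = 31.77 and P_B = 8: Q_A = 115.928.
∂Q_A/∂P_B = -10.
ε = (∂Q_A/∂P_B)(P_B/Q_A) = -10 × (8/115.928) ≈ -0.69.
Since ε < 0, cars and gasoline are complements.

-0.69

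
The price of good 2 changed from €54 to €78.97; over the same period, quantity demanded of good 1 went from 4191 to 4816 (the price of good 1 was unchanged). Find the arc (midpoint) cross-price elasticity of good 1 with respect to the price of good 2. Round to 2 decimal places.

0.37

ΔQ_1 = 4816 − 4191 = 625; ΔP_2 = 78.97 − 54 = 24.97.
Midpoints: Q̄_1 = 4503.5, P̄_2 = 66.48.
ε = (ΔQ_1/Q̄_1)/(ΔP_2/P̄_2) = (625/4503.5)/(24.97/66.48) ≈ 0.37.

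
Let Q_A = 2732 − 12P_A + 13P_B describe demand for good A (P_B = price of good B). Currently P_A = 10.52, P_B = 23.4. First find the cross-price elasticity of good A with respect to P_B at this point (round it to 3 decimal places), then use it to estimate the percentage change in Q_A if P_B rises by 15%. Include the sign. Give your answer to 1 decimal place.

1.6%

At P_A = 10.52, P_B = 23.4: Q_A = 2909.96.
∂Q_A/∂P_B = 13.
ε = (∂Q_A/∂P_B)(P_B/Q_A) = 13.0000 × 23.4/2909.96 ≈ 0.105.
%ΔQ_A ≈ ε × %ΔP_B = 0.105 × (15%) = 1.6%.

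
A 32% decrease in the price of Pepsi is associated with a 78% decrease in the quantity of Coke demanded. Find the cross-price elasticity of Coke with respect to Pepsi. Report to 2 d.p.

2.44

ε = (%ΔQ of Coke) / (%ΔP of Pepsi) = (-78%) / (-32%) ≈ 2.44.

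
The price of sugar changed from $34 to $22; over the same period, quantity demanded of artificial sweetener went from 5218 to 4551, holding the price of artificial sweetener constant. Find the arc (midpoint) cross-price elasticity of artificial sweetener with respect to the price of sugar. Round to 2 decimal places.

ΔQ_A = 4551 − 5218 = -667; ΔP_B = 22 − 34 = -12.
Midpoints: Q̄_A = 4884.5, P̄_B = 28.00.
ε = (ΔQ_A/Q̄_A)/(ΔP_B/P̄_B) = (-667/4884.5)/(-12/28.00) ≈ 0.32.

0.32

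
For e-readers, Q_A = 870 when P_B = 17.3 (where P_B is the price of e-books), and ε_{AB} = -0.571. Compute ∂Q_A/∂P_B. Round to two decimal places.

ε = (∂Q_A/∂P_B)·(P_B/Q_A) ⇒ ∂Q_A/∂P_B = ε·Q_A/P_B = -0.571 × 870/17.3 ≈ -28.72.

-28.72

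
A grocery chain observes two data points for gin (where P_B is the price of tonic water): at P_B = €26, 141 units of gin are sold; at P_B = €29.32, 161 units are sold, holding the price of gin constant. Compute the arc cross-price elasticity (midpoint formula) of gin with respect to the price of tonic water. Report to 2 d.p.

1.10

ΔQ_A = 161 − 141 = 20; ΔP_B = 29.32 − 26 = 3.32.
Midpoints: Q̄_A = 151.0, P̄_B = 27.66.
ε = (ΔQ_A/Q̄_A)/(ΔP_B/P̄_B) = (20/151.0)/(3.32/27.66) ≈ 1.10.
ε > 0: gin and tonic water are substitutes.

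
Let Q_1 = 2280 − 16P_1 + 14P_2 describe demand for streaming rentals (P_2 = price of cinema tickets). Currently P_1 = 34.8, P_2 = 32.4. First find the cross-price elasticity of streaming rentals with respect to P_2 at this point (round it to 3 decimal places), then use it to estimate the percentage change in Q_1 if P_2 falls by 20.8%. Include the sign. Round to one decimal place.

At P_1 = 34.8, P_2 = 32.4: Q_1 = 2176.8.
∂Q_1/∂P_2 = 14.
ε = (∂Q_1/∂P_2)(P_2/Q_1) = 14.0000 × 32.4/2176.8 ≈ 0.208.
%ΔQ_1 ≈ ε × %ΔP_2 = 0.208 × (-20.8%) = -4.3%.

-4.3%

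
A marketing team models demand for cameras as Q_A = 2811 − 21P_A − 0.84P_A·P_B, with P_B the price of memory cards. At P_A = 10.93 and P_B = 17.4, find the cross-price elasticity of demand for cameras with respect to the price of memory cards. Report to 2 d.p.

-0.07

At P_A = 10.93 and P_B = 17.4: Q_A = 2421.717.
∂Q_A/∂P_B = -0.84P_A = -0.84(10.93) = -9.1812.
ε = (∂Q_A/∂P_B)(P_B/Q_A) = -9.1812 × (17.4/2421.717) ≈ -0.07.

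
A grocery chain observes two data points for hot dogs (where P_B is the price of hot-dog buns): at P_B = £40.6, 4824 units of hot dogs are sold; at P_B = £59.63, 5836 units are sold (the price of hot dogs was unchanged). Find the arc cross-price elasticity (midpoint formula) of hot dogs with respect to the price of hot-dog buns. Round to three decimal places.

ΔQ_A = 5836 − 4824 = 1012; ΔP_B = 59.63 − 40.6 = 19.03.
Midpoints: Q̄_A = 5330.0, P̄_B = 50.12.
ε = (ΔQ_A/Q̄_A)/(ΔP_B/P̄_B) = (1012/5330.0)/(19.03/50.12) ≈ 0.500.

0.500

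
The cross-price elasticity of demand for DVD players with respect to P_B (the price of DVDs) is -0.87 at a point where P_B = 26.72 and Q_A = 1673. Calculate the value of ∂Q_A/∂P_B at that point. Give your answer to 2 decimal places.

ε = (∂Q_A/∂P_B)·(P_B/Q_A) ⇒ ∂Q_A/∂P_B = ε·Q_A/P_B = -0.87 × 1673/26.72 ≈ -54.47.

-54.47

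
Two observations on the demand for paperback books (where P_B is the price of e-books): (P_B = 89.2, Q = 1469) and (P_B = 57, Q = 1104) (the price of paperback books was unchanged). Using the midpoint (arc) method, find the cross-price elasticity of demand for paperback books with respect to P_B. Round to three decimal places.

ΔQ_A = 1104 − 1469 = -365; ΔP_B = 57 − 89.2 = -32.2.
Midpoints: Q̄_A = 1286.5, P̄_B = 73.10.
ε = (ΔQ_A/Q̄_A)/(ΔP_B/P̄_B) = (-365/1286.5)/(-32.2/73.10) ≈ 0.644.

0.644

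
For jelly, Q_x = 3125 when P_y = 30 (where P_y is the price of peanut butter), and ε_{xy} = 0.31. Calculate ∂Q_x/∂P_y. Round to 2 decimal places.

32.29

ε = (∂Q_x/∂P_y)·(P_y/Q_x) ⇒ ∂Q_x/∂P_y = ε·Q_x/P_y = 0.31 × 3125/30 ≈ 32.29.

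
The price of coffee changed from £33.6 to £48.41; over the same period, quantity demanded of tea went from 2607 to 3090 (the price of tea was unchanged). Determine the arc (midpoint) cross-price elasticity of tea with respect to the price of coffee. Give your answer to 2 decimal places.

0.47

ΔQ_A = 3090 − 2607 = 483; ΔP_B = 48.41 − 33.6 = 14.81.
Midpoints: Q̄_A = 2848.5, P̄_B = 41.00.
ε = (ΔQ_A/Q̄_A)/(ΔP_B/P̄_B) = (483/2848.5)/(14.81/41.00) ≈ 0.47.
ε > 0: tea and coffee are substitutes.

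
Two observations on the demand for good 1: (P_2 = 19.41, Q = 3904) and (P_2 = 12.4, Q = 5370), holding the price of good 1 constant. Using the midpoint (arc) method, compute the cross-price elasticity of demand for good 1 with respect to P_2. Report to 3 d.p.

ΔQ_1 = 5370 − 3904 = 1466; ΔP_2 = 12.4 − 19.41 = -7.01.
Midpoints: Q̄_1 = 4637.0, P̄_2 = 15.91.
ε = (ΔQ_1/Q̄_1)/(ΔP_2/P̄_2) = (1466/4637.0)/(-7.01/15.91) ≈ -0.717.

-0.717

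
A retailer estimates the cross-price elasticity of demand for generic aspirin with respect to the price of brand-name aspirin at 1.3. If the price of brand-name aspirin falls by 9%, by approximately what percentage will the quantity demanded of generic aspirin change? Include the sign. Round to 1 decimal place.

%ΔQ ≈ ε × %ΔP of brand-name aspirin = 1.3 × (-9%) = -11.7%.

-11.7%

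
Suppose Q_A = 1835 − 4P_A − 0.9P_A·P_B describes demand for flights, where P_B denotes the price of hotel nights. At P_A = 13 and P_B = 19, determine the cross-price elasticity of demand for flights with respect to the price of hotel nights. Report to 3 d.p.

At P_A = 13 and P_B = 19: Q_A = 1560.7.
∂Q_A/∂P_B = -0.9P_A = -0.9(13) = -11.7000.
ε = (∂Q_A/∂P_B)(P_B/Q_A) = -11.7000 × (19/1560.7) ≈ -0.142.
ε < 0: complements.

-0.142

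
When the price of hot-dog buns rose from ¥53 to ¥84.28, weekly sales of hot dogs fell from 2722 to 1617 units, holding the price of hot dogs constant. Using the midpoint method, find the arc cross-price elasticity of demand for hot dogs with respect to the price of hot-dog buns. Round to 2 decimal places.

ΔQ_A = 1617 − 2722 = -1105; ΔP_B = 84.28 − 53 = 31.28.
Midpoints: Q̄_A = 2169.5, P̄_B = 68.64.
ε = (ΔQ_A/Q̄_A)/(ΔP_B/P̄_B) = (-1105/2169.5)/(31.28/68.64) ≈ -1.12.

-1.12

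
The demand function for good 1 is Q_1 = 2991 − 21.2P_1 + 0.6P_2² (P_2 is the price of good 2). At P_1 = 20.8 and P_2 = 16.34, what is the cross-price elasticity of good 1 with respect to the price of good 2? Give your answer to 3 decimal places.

0.118

At P_1 = 20.8 and P_2 = 16.34: Q_1 = 2710.237.
∂Q_1/∂P_2 = 1.2P_2 = 1.2(16.34) = 19.6080.
ε = (∂Q_1/∂P_2)(P_2/Q_1) = 19.6080 × (16.34/2710.237) ≈ 0.118.
ε > 0: substitutes.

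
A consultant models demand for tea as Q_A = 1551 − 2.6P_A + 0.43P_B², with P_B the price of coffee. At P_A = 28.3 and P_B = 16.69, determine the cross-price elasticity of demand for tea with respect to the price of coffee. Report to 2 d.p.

At P_A = 28.3 and P_B = 16.69: Q_A = 1597.199.
∂Q_A/∂P_B = 0.86P_B = 0.86(16.69) = 14.3534.
ε = (∂Q_A/∂P_B)(P_B/Q_A) = 14.3534 × (16.69/1597.199) ≈ 0.15.
ε > 0: substitutes.

0.15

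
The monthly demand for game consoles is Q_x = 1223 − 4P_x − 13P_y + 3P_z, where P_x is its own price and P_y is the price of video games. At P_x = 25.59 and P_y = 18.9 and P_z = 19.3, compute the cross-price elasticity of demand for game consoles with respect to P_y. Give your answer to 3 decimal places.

-0.263

At P_x = 25.59 and P_y = 18.9 and P_z = 19.3: Q_x = 932.84.
∂Q_x/∂P_y = -13.
ε = (∂Q_x/∂P_y)(P_y/Q_x) = -13 × (18.9/932.84) ≈ -0.263.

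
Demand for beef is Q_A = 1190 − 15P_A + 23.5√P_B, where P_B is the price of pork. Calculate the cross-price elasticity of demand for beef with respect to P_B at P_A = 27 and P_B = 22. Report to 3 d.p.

At P_A = 27 and P_B = 22: Q_A = 895.225.
∂Q_A/∂P_B = 23.5/(2√P_B) = 23.5/(2√22) = 2.5051.
ε = (∂Q_A/∂P_B)(P_B/Q_A) = 2.5051 × (22/895.225) ≈ 0.062.
ε > 0: substitutes.

0.062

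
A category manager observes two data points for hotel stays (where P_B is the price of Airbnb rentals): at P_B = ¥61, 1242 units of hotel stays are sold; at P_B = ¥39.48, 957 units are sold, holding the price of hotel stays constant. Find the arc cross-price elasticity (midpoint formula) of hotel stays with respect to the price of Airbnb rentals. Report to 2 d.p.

0.61

ΔQ_A = 957 − 1242 = -285; ΔP_B = 39.48 − 61 = -21.52.
Midpoints: Q̄_A = 1099.5, P̄_B = 50.24.
ε = (ΔQ_A/Q̄_A)/(ΔP_B/P̄_B) = (-285/1099.5)/(-21.52/50.24) ≈ 0.61.
ε > 0: hotel stays and Airbnb rentals are substitutes.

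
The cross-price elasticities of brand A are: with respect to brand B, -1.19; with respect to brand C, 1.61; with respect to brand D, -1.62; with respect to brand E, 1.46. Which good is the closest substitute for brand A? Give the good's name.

Substitutes have ε > 0. Among the positive values, 1.61 (brand C) is largest.

brand C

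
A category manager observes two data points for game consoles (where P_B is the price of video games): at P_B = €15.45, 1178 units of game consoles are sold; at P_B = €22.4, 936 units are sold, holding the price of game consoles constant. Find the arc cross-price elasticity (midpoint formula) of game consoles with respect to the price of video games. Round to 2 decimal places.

-0.62

ΔQ_A = 936 − 1178 = -242; ΔP_B = 22.4 − 15.45 = 6.95.
Midpoints: Q̄_A = 1057.0, P̄_B = 18.92.
ε = (ΔQ_A/Q̄_A)/(ΔP_B/P̄_B) = (-242/1057.0)/(6.95/18.92) ≈ -0.62.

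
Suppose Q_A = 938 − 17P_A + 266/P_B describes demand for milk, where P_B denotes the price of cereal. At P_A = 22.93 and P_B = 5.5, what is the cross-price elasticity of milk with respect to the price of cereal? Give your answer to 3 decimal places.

At P_A = 22.93 and P_B = 5.5: Q_A = 596.554.
∂Q_A/∂P_B = −266/P_B² = -8.7934.
ε = (∂Q_A/∂P_B)(P_B/Q_A) = -8.7934 × (5.5/596.554) ≈ -0.081.
ε < 0: complements.

-0.081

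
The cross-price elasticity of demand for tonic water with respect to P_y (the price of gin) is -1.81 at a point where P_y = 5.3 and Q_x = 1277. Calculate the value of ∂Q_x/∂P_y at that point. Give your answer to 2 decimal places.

-436.11

ε = (∂Q_x/∂P_y)·(P_y/Q_x) ⇒ ∂Q_x/∂P_y = ε·Q_x/P_y = -1.81 × 1277/5.3 ≈ -436.11.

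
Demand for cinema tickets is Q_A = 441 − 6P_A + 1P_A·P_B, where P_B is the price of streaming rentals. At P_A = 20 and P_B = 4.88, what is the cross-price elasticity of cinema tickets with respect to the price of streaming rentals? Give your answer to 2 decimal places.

At P_A = 20 and P_B = 4.88: Q_A = 418.6.
∂Q_A/∂P_B = 1P_A = 1(20) = 20.0000.
ε = (∂Q_A/∂P_B)(P_B/Q_A) = 20.0000 × (4.88/418.6) ≈ 0.23.

0.23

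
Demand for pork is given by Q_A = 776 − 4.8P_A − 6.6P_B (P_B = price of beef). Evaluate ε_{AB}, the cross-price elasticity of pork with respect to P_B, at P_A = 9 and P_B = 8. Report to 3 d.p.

At P_A = 9 and P_B = 8: Q_A = 680.
∂Q_A/∂P_B = -6.6.
ε = (∂Q_A/∂P_B)(P_B/Q_A) = -6.6 × (8/680) ≈ -0.078.
Since ε < 0, pork and beef are complements.

-0.078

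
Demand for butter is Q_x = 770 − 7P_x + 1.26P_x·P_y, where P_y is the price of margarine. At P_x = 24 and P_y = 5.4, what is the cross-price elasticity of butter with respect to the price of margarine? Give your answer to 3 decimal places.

At P_x = 24 and P_y = 5.4: Q_x = 765.296.
∂Q_x/∂P_y = 1.26P_x = 1.26(24) = 30.2400.
ε = (∂Q_x/∂P_y)(P_y/Q_x) = 30.2400 × (5.4/765.296) ≈ 0.213.
ε > 0: substitutes.

0.213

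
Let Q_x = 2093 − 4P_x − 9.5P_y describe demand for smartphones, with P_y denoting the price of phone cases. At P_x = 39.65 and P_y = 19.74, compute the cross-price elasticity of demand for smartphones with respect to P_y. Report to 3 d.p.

-0.107

At P_x = 39.65 and P_y = 19.74: Q_x = 1746.87.
∂Q_x/∂P_y = -9.5.
ε = (∂Q_x/∂P_y)(P_y/Q_x) = -9.5 × (19.74/1746.87) ≈ -0.107.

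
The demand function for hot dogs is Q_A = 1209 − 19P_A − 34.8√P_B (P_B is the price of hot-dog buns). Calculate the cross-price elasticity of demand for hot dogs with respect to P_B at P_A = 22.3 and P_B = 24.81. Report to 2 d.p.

-0.14

At P_A = 22.3 and P_B = 24.81: Q_A = 611.962.
∂Q_A/∂P_B = -34.8/(2√P_B) = -34.8/(2√24.81) = -3.4933.
ε = (∂Q_A/∂P_B)(P_B/Q_A) = -3.4933 × (24.81/611.962) ≈ -0.14.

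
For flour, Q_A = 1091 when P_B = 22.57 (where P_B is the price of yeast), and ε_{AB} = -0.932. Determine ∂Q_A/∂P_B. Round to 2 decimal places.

-45.05

ε = (∂Q_A/∂P_B)·(P_B/Q_A) ⇒ ∂Q_A/∂P_B = ε·Q_A/P_B = -0.932 × 1091/22.57 ≈ -45.05.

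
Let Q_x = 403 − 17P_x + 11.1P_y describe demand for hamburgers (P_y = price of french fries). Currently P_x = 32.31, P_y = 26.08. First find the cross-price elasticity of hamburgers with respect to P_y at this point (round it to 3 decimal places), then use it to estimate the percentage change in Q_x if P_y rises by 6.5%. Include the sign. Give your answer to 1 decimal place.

At P_x = 32.31, P_y = 26.08: Q_x = 143.218.
∂Q_x/∂P_y = 11.1.
ε = (∂Q_x/∂P_y)(P_y/Q_x) = 11.1000 × 26.08/143.218 ≈ 2.021.
%ΔQ_x ≈ ε × %ΔP_y = 2.021 × (6.5%) = 13.1%.

13.1%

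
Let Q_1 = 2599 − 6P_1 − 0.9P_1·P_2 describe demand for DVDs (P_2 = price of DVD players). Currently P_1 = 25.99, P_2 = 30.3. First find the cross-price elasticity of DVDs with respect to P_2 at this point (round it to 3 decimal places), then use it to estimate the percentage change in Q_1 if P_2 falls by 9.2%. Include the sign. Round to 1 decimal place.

At P_1 = 25.99, P_2 = 30.3: Q_1 = 1734.313.
∂Q_1/∂P_2 = -0.9P_1 = -23.3910.
ε = (∂Q_1/∂P_2)(P_2/Q_1) = -23.3910 × 30.3/1734.313 ≈ -0.409.
%ΔQ_1 ≈ ε × %ΔP_2 = -0.409 × (-9.2%) = 3.8%.

3.8%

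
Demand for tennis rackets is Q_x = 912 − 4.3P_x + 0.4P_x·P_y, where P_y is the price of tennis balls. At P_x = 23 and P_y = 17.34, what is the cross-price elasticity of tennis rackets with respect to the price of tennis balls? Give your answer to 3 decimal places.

At P_x = 23 and P_y = 17.34: Q_x = 972.628.
∂Q_x/∂P_y = 0.4P_x = 0.4(23) = 9.2000.
ε = (∂Q_x/∂P_y)(P_y/Q_x) = 9.2000 × (17.34/972.628) ≈ 0.164.
ε > 0: substitutes.

0.164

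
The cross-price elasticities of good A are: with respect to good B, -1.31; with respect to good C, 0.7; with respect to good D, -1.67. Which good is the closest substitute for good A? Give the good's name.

Substitutes have ε > 0. Among the positive values, 0.7 (good C) is largest.

good C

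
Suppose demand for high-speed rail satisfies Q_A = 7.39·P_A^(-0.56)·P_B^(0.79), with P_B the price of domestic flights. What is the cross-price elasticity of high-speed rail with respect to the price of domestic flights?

In a log-linear (constant-elasticity) demand function, the coefficient on the exponent of P_B is the cross-price elasticity.
ε = 0.79. Positive, so high-speed rail and domestic flights are substitutes.

0.79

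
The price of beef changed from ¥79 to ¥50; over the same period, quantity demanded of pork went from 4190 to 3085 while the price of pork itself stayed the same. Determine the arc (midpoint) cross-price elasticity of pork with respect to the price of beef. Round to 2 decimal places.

ΔQ_A = 3085 − 4190 = -1105; ΔP_B = 50 − 79 = -29.
Midpoints: Q̄_A = 3637.5, P̄_B = 64.50.
ε = (ΔQ_A/Q̄_A)/(ΔP_B/P̄_B) = (-1105/3637.5)/(-29/64.50) ≈ 0.68.

0.68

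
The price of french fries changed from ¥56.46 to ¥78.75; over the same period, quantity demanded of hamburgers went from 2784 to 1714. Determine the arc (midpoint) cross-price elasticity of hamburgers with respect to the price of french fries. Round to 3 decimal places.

-1.443

ΔQ_A = 1714 − 2784 = -1070; ΔP_B = 78.75 − 56.46 = 22.29.
Midpoints: Q̄_A = 2249.0, P̄_B = 67.61.
ε = (ΔQ_A/Q̄_A)/(ΔP_B/P̄_B) = (-1070/2249.0)/(22.29/67.61) ≈ -1.443.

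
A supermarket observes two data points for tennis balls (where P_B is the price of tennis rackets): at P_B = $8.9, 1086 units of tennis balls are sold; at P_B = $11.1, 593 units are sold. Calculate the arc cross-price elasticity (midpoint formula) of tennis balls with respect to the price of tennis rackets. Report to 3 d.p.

ΔQ_A = 593 − 1086 = -493; ΔP_B = 11.1 − 8.9 = 2.2.
Midpoints: Q̄_A = 839.5, P̄_B = 10.00.
ε = (ΔQ_A/Q̄_A)/(ΔP_B/P̄_B) = (-493/839.5)/(2.2/10.00) ≈ -2.669.
ε < 0: tennis balls and tennis rackets are complements.

-2.669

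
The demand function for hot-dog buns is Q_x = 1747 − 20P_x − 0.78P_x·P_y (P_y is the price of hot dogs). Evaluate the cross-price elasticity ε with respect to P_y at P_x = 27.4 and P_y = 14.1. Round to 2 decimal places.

At P_x = 27.4 and P_y = 14.1: Q_x = 897.655.
∂Q_x/∂P_y = -0.78P_x = -0.78(27.4) = -21.3720.
ε = (∂Q_x/∂P_y)(P_y/Q_x) = -21.3720 × (14.1/897.655) ≈ -0.34.

-0.34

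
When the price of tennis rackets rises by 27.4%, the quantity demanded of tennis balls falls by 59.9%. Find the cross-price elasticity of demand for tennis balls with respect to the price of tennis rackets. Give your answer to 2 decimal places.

ε = (%ΔQ of tennis balls) / (%ΔP of tennis rackets) = (-59.9%) / (27.4%) ≈ -2.19.

-2.19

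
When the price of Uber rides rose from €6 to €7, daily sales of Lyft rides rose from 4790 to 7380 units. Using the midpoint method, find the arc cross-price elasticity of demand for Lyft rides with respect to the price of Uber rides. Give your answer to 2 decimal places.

ΔQ_A = 7380 − 4790 = 2590; ΔP_B = 7 − 6 = 1.
Midpoints: Q̄_A = 6085.0, P̄_B = 6.50.
ε = (ΔQ_A/Q̄_A)/(ΔP_B/P̄_B) = (2590/6085.0)/(1/6.50) ≈ 2.77.
ε > 0: Lyft rides and Uber rides are substitutes.

2.77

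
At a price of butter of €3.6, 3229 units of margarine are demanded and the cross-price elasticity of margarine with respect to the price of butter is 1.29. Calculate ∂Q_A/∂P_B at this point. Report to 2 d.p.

ε = (∂Q_A/∂P_B)·(P_B/Q_A) ⇒ ∂Q_A/∂P_B = ε·Q_A/P_B = 1.29 × 3229/3.6 ≈ 1157.06.

1157.06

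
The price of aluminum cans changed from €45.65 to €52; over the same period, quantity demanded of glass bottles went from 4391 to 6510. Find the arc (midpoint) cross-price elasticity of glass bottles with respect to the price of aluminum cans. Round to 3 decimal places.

ΔQ_A = 6510 − 4391 = 2119; ΔP_B = 52 − 45.65 = 6.35.
Midpoints: Q̄_A = 5450.5, P̄_B = 48.83.
ε = (ΔQ_A/Q̄_A)/(ΔP_B/P̄_B) = (2119/5450.5)/(6.35/48.83) ≈ 2.989.
ε > 0: glass bottles and aluminum cans are substitutes.

2.989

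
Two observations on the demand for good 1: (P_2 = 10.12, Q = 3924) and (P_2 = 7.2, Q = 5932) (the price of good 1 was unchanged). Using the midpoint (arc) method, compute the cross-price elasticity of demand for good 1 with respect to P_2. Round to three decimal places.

-1.208

ΔQ_1 = 5932 − 3924 = 2008; ΔP_2 = 7.2 − 10.12 = -2.92.
Midpoints: Q̄_1 = 4928.0, P̄_2 = 8.66.
ε = (ΔQ_1/Q̄_1)/(ΔP_2/P̄_2) = (2008/4928.0)/(-2.92/8.66) ≈ -1.208.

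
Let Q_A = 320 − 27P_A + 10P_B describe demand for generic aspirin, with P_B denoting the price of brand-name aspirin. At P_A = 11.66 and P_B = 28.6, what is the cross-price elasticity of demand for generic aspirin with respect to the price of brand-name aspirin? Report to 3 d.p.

0.982

At P_A = 11.66 and P_B = 28.6: Q_A = 291.18.
∂Q_A/∂P_B = 10.
ε = (∂Q_A/∂P_B)(P_B/Q_A) = 10 × (28.6/291.18) ≈ 0.982.
Since ε > 0, generic aspirin and brand-name aspirin are substitutes.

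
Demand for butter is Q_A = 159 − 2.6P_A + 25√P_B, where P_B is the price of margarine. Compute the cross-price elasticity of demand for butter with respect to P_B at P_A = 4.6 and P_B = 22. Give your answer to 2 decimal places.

0.22

At P_A = 4.6 and P_B = 22: Q_A = 264.300.
∂Q_A/∂P_B = 25/(2√P_B) = 25/(2√22) = 2.6650.
ε = (∂Q_A/∂P_B)(P_B/Q_A) = 2.6650 × (22/264.300) ≈ 0.22.
ε > 0: substitutes.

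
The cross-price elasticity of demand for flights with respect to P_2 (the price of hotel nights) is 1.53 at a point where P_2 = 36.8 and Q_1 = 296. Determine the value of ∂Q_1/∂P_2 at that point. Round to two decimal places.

ε = (∂Q_1/∂P_2)·(P_2/Q_1) ⇒ ∂Q_1/∂P_2 = ε·Q_1/P_2 = 1.53 × 296/36.8 ≈ 12.31.

12.31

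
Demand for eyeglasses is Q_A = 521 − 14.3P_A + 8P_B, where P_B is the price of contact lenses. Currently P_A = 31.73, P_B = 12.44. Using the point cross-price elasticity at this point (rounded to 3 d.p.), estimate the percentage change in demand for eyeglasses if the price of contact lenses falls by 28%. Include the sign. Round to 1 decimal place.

At P_A = 31.73, P_B = 12.44: Q_A = 166.781.
∂Q_A/∂P_B = 8.
ε = (∂Q_A/∂P_B)(P_B/Q_A) = 8.0000 × 12.44/166.781 ≈ 0.597.
%ΔQ_A ≈ ε × %ΔP_B = 0.597 × (-28%) = -16.7%.

-16.7%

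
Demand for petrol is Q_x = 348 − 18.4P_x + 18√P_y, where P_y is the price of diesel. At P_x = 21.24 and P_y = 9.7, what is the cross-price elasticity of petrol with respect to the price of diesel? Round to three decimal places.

At P_x = 21.24 and P_y = 9.7: Q_x = 13.245.
∂Q_x/∂P_y = 18/(2√P_y) = 18/(2√9.7) = 2.8897.
ε = (∂Q_x/∂P_y)(P_y/Q_x) = 2.8897 × (9.7/13.245) ≈ 2.116.

2.116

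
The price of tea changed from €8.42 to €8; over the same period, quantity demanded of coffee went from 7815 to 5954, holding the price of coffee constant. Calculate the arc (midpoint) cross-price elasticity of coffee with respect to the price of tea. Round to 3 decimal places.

ΔQ_A = 5954 − 7815 = -1861; ΔP_B = 8 − 8.42 = -0.42.
Midpoints: Q̄_A = 6884.5, P̄_B = 8.21.
ε = (ΔQ_A/Q̄_A)/(ΔP_B/P̄_B) = (-1861/6884.5)/(-0.42/8.21) ≈ 5.284.

5.284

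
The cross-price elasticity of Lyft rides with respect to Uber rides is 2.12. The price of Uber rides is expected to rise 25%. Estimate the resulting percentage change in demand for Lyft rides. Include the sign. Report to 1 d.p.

%ΔQ ≈ ε × %ΔP of Uber rides = 2.12 × (25%) = 53.0%.
Demand for Lyft rides rises by about 53.0%.

53.0%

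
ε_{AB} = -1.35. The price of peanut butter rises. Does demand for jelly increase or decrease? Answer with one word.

decrease

ε < 0 and the price of peanut butter rises, so the quantity of jelly moves in the opposite direction: it decreases.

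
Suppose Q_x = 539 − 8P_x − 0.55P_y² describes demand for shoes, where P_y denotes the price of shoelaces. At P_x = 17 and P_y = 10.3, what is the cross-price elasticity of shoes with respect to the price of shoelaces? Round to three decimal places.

At P_x = 17 and P_y = 10.3: Q_x = 344.650.
∂Q_x/∂P_y = -1.1P_y = -1.1(10.3) = -11.3300.
ε = (∂Q_x/∂P_y)(P_y/Q_x) = -11.3300 × (10.3/344.650) ≈ -0.339.

-0.339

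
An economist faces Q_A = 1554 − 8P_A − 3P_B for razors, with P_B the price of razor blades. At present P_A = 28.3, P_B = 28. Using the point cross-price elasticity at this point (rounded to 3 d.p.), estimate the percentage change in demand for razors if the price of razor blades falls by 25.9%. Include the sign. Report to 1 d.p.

At P_A = 28.3, P_B = 28: Q_A = 1243.6.
∂Q_A/∂P_B = -3.
ε = (∂Q_A/∂P_B)(P_B/Q_A) = -3.0000 × 28/1243.6 ≈ -0.068.
%ΔQ_A ≈ ε × %ΔP_B = -0.068 × (-25.9%) = 1.8%.

1.8%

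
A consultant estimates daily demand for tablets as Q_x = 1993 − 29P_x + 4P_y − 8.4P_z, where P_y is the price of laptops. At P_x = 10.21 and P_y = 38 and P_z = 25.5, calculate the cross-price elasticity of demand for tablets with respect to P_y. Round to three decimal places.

0.093

At P_x = 10.21 and P_y = 38 and P_z = 25.5: Q_x = 1634.71.
∂Q_x/∂P_y = 4.
ε = (∂Q_x/∂P_y)(P_y/Q_x) = 4 × (38/1634.71) ≈ 0.093.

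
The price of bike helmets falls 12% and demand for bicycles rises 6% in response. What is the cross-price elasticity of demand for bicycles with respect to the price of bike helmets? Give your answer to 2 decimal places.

-0.50

ε = (%ΔQ of bicycles) / (%ΔP of bike helmets) = (6%) / (-12%) ≈ -0.50.
Negative cross-price elasticity: complements.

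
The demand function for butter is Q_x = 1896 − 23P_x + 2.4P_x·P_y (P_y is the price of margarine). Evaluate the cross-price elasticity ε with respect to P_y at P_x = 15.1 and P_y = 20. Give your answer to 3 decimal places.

At P_x = 15.1 and P_y = 20: Q_x = 2273.5.
∂Q_x/∂P_y = 2.4P_x = 2.4(15.1) = 36.2400.
ε = (∂Q_x/∂P_y)(P_y/Q_x) = 36.2400 × (20/2273.5) ≈ 0.319.

0.319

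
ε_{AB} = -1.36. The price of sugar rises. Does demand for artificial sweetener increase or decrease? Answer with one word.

decrease

ε < 0 and the price of sugar rises, so the quantity of artificial sweetener moves in the opposite direction: it decreases.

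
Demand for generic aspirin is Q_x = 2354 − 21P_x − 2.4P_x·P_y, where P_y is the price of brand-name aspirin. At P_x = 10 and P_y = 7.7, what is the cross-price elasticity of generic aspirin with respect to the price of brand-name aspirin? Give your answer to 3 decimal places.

At P_x = 10 and P_y = 7.7: Q_x = 1959.2.
∂Q_x/∂P_y = -2.4P_x = -2.4(10) = -24.0000.
ε = (∂Q_x/∂P_y)(P_y/Q_x) = -24.0000 × (7.7/1959.2) ≈ -0.094.
ε < 0: complements.

-0.094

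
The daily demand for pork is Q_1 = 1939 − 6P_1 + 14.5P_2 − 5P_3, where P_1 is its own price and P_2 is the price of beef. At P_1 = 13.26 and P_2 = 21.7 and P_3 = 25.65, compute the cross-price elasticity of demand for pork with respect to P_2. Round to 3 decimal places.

0.154

At P_1 = 13.26 and P_2 = 21.7 and P_3 = 25.65: Q_1 = 2045.84.
∂Q_1/∂P_2 = 14.5.
ε = (∂Q_1/∂P_2)(P_2/Q_1) = 14.5 × (21.7/2045.84) ≈ 0.154.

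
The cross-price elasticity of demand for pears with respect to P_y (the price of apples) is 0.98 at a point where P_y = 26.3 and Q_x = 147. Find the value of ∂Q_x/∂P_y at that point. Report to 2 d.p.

5.48

ε = (∂Q_x/∂P_y)·(P_y/Q_x) ⇒ ∂Q_x/∂P_y = ε·Q_x/P_y = 0.98 × 147/26.3 ≈ 5.48.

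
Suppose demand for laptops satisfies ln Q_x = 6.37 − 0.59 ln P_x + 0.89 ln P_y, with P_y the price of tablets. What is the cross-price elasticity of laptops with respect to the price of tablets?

In a log-linear (constant-elasticity) demand function, the coefficient on ln P_y is the cross-price elasticity.
ε = 0.89. Positive, so laptops and tablets are substitutes.

0.89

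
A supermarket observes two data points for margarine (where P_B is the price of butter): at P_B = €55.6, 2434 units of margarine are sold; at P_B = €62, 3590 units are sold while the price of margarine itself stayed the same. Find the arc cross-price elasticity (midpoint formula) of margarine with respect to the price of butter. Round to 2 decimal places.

ΔQ_A = 3590 − 2434 = 1156; ΔP_B = 62 − 55.6 = 6.4.
Midpoints: Q̄_A = 3012.0, P̄_B = 58.80.
ε = (ΔQ_A/Q̄_A)/(ΔP_B/P̄_B) = (1156/3012.0)/(6.4/58.80) ≈ 3.53.

3.53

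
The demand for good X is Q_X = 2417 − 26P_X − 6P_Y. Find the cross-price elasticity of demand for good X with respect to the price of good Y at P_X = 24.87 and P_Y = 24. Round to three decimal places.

-0.089

At P_X = 24.87 and P_Y = 24: Q_X = 1626.38.
∂Q_X/∂P_Y = -6.
ε = (∂Q_X/∂P_Y)(P_Y/Q_X) = -6 × (24/1626.38) ≈ -0.089.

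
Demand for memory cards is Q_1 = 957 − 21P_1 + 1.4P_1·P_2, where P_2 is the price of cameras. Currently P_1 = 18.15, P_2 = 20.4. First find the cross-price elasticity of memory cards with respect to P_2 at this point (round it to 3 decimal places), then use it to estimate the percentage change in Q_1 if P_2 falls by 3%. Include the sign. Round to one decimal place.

-1.4%

At P_1 = 18.15, P_2 = 20.4: Q_1 = 1094.214.
∂Q_1/∂P_2 = 1.4P_1 = 25.4100.
ε = (∂Q_1/∂P_2)(P_2/Q_1) = 25.4100 × 20.4/1094.214 ≈ 0.474.
%ΔQ_1 ≈ ε × %ΔP_2 = 0.474 × (-3%) = -1.4%.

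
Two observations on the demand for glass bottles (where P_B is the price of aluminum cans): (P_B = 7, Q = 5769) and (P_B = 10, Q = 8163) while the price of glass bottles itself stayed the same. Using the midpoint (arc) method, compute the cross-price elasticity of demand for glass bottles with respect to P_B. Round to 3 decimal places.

0.974

ΔQ_A = 8163 − 5769 = 2394; ΔP_B = 10 − 7 = 3.
Midpoints: Q̄_A = 6966.0, P̄_B = 8.50.
ε = (ΔQ_A/Q̄_A)/(ΔP_B/P̄_B) = (2394/6966.0)/(3/8.50) ≈ 0.974.
ε > 0: glass bottles and aluminum cans are substitutes.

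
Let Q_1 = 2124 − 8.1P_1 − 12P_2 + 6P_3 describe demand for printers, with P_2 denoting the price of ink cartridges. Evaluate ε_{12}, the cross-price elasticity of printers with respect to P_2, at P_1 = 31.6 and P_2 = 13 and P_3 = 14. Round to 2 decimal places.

At P_1 = 31.6 and P_2 = 13 and P_3 = 14: Q_1 = 1796.04.
∂Q_1/∂P_2 = -12.
ε = (∂Q_1/∂P_2)(P_2/Q_1) = -12 × (13/1796.04) ≈ -0.09.
Since ε < 0, printers and ink cartridges are complements.

-0.09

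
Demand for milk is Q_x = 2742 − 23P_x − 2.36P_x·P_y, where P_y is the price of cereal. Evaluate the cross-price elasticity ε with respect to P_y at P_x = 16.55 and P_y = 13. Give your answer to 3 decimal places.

At P_x = 16.55 and P_y = 13: Q_x = 1853.596.
∂Q_x/∂P_y = -2.36P_x = -2.36(16.55) = -39.0580.
ε = (∂Q_x/∂P_y)(P_y/Q_x) = -39.0580 × (13/1853.596) ≈ -0.274.

-0.274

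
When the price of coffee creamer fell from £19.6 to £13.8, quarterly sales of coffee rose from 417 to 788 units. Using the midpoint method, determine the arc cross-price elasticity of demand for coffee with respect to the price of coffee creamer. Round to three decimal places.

-1.773

ΔQ_A = 788 − 417 = 371; ΔP_B = 13.8 − 19.6 = -5.8.
Midpoints: Q̄_A = 602.5, P̄_B = 16.70.
ε = (ΔQ_A/Q̄_A)/(ΔP_B/P̄_B) = (371/602.5)/(-5.8/16.70) ≈ -1.773.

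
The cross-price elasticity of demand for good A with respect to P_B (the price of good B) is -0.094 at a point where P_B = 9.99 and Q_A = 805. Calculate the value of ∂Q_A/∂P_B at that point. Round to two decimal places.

-7.57

ε = (∂Q_A/∂P_B)·(P_B/Q_A) ⇒ ∂Q_A/∂P_B = ε·Q_A/P_B = -0.094 × 805/9.99 ≈ -7.57.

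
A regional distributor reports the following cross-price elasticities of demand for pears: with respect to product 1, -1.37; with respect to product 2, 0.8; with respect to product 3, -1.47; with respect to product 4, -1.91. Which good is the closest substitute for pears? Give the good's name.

Substitutes have ε > 0. Among the positive values, 0.8 (product 2) is largest.

product 2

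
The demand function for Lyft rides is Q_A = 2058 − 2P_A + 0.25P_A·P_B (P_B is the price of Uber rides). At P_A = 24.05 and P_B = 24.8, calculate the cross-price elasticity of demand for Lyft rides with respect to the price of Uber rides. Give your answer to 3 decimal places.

At P_A = 24.05 and P_B = 24.8: Q_A = 2159.01.
∂Q_A/∂P_B = 0.25P_A = 0.25(24.05) = 6.0125.
ε = (∂Q_A/∂P_B)(P_B/Q_A) = 6.0125 × (24.8/2159.01) ≈ 0.069.
ε > 0: substitutes.

0.069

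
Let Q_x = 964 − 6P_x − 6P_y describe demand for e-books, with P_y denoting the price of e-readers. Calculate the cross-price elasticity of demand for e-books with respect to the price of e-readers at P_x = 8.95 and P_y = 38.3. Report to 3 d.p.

-0.338

At P_x = 8.95 and P_y = 38.3: Q_x = 680.5.
∂Q_x/∂P_y = -6.
ε = (∂Q_x/∂P_y)(P_y/Q_x) = -6 × (38.3/680.5) ≈ -0.338.
Since ε < 0, e-books and e-readers are complements.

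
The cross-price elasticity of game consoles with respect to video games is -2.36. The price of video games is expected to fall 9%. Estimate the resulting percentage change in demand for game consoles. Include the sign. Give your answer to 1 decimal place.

21.2%

%ΔQ ≈ ε × %ΔP of video games = -2.36 × (-9%) = 21.2%.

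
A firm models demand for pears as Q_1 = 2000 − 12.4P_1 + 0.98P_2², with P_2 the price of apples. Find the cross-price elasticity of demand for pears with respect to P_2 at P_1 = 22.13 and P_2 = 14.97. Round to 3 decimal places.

0.226

At P_1 = 22.13 and P_2 = 14.97: Q_1 = 1945.207.
∂Q_1/∂P_2 = 1.96P_2 = 1.96(14.97) = 29.3412.
ε = (∂Q_1/∂P_2)(P_2/Q_1) = 29.3412 × (14.97/1945.207) ≈ 0.226.
ε > 0: substitutes.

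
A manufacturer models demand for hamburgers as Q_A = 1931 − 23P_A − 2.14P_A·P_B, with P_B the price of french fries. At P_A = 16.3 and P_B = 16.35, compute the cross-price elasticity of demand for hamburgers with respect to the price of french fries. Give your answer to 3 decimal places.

-0.579

At P_A = 16.3 and P_B = 16.35: Q_A = 985.779.
∂Q_A/∂P_B = -2.14P_A = -2.14(16.3) = -34.8820.
ε = (∂Q_A/∂P_B)(P_B/Q_A) = -34.8820 × (16.35/985.779) ≈ -0.579.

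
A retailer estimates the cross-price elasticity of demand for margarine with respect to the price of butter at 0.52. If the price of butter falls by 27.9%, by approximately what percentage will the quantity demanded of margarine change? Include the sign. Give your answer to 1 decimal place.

%ΔQ ≈ ε × %ΔP of butter = 0.52 × (-27.9%) = -14.5%.

-14.5%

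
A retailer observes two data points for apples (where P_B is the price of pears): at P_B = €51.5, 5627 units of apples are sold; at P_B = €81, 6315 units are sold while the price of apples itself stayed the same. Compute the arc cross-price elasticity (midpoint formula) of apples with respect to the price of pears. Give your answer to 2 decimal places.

0.26

ΔQ_A = 6315 − 5627 = 688; ΔP_B = 81 − 51.5 = 29.5.
Midpoints: Q̄_A = 5971.0, P̄_B = 66.25.
ε = (ΔQ_A/Q̄_A)/(ΔP_B/P̄_B) = (688/5971.0)/(29.5/66.25) ≈ 0.26.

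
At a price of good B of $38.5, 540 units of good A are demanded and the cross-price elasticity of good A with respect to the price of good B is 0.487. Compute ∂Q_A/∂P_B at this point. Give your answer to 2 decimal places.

ε = (∂Q_A/∂P_B)·(P_B/Q_A) ⇒ ∂Q_A/∂P_B = ε·Q_A/P_B = 0.487 × 540/38.5 ≈ 6.83.

6.83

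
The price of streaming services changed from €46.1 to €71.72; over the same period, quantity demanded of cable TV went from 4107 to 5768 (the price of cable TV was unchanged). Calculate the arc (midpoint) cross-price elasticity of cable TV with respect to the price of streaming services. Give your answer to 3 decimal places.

ΔQ_A = 5768 − 4107 = 1661; ΔP_B = 71.72 − 46.1 = 25.62.
Midpoints: Q̄_A = 4937.5, P̄_B = 58.91.
ε = (ΔQ_A/Q̄_A)/(ΔP_B/P̄_B) = (1661/4937.5)/(25.62/58.91) ≈ 0.774.

0.774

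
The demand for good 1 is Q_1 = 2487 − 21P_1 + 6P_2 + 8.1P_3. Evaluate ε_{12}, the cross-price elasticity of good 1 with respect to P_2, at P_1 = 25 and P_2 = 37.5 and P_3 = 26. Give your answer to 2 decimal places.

At P_1 = 25 and P_2 = 37.5 and P_3 = 26: Q_1 = 2397.6.
∂Q_1/∂P_2 = 6.
ε = (∂Q_1/∂P_2)(P_2/Q_1) = 6 × (37.5/2397.6) ≈ 0.09.

0.09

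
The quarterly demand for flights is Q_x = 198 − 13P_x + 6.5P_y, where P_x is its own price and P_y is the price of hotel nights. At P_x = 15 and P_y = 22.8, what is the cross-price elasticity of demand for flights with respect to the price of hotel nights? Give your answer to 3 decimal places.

At P_x = 15 and P_y = 22.8: Q_x = 151.2.
∂Q_x/∂P_y = 6.5.
ε = (∂Q_x/∂P_y)(P_y/Q_x) = 6.5 × (22.8/151.2) ≈ 0.980.
Since ε > 0, flights and hotel nights are substitutes.

0.980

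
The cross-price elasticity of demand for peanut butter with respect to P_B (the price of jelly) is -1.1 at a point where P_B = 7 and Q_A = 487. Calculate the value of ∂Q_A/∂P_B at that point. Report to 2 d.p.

-76.53

ε = (∂Q_A/∂P_B)·(P_B/Q_A) ⇒ ∂Q_A/∂P_B = ε·Q_A/P_B = -1.1 × 487/7 ≈ -76.53.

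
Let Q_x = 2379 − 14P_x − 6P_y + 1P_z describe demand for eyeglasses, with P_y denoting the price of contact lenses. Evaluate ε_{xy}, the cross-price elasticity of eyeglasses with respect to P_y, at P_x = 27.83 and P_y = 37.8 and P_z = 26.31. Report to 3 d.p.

At P_x = 27.83 and P_y = 37.8 and P_z = 26.31: Q_x = 1788.89.
∂Q_x/∂P_y = -6.
ε = (∂Q_x/∂P_y)(P_y/Q_x) = -6 × (37.8/1788.89) ≈ -0.127.
Since ε < 0, eyeglasses and contact lenses are complements.

-0.127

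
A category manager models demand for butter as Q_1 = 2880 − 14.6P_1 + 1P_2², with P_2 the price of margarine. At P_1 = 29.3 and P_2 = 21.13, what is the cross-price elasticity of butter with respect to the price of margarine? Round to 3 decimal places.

0.308

At P_1 = 29.3 and P_2 = 21.13: Q_1 = 2898.697.
∂Q_1/∂P_2 = 2P_2 = 2(21.13) = 42.2600.
ε = (∂Q_1/∂P_2)(P_2/Q_1) = 42.2600 × (21.13/2898.697) ≈ 0.308.
ε > 0: substitutes.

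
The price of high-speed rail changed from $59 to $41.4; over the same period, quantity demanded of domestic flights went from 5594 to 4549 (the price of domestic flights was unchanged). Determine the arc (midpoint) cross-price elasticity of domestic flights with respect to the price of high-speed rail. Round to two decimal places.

0.59

ΔQ_A = 4549 − 5594 = -1045; ΔP_B = 41.4 − 59 = -17.6.
Midpoints: Q̄_A = 5071.5, P̄_B = 50.20.
ε = (ΔQ_A/Q̄_A)/(ΔP_B/P̄_B) = (-1045/5071.5)/(-17.6/50.20) ≈ 0.59.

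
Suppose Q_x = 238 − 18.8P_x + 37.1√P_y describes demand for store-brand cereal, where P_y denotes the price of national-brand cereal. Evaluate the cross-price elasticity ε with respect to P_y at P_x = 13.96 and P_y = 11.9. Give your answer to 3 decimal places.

At P_x = 13.96 and P_y = 11.9: Q_x = 103.534.
∂Q_x/∂P_y = 37.1/(2√P_y) = 37.1/(2√11.9) = 5.3774.
ε = (∂Q_x/∂P_y)(P_y/Q_x) = 5.3774 × (11.9/103.534) ≈ 0.618.

0.618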